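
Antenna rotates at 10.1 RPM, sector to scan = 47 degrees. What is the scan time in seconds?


t = 47 / (10.1 * 360) * 60 = 0.78 s

0.78 s


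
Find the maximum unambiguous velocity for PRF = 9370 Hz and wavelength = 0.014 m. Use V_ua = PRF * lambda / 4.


V_ua = 9370 * 0.014 / 4 = 32.8 m/s

32.8 m/s


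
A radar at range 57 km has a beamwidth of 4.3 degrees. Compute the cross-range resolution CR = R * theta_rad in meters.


BW_rad = 0.075049158
CR = 57000 * 0.075049158 = 4277.8 m

4277.8 m


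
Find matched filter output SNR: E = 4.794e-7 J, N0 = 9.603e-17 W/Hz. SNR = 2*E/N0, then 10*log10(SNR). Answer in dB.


SNR_lin = 2 * 4.794e-7 / 9.603e-17 = 9.984e9
SNR_dB = 10*log10(9.984e9) = 100.0 dB

100.0 dB


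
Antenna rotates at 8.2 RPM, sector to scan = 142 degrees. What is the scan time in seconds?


t = 142 / (8.2 * 360) * 60 = 2.89 s

2.89 s


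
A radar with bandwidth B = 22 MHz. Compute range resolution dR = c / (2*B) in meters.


dR = 3e8 / (2 * 22000000.0) = 6.82 m

6.82 m


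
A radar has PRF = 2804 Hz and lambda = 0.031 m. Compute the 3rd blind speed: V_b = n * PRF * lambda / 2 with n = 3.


V_blind = 3 * 2804 * 0.031 / 2 = 130.4 m/s

130.4 m/s


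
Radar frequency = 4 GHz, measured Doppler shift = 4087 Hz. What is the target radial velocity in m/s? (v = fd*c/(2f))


v = 4087 * 3e8 / (2 * 4000000000.0) = 153.3 m/s

153.3 m/s


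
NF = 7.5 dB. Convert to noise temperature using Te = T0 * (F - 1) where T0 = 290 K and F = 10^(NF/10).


NF_lin = 10^(7.5/10) = 5.623413
Te = 290 * (5.623413 - 1) = 1340.8 K

1340.8 K


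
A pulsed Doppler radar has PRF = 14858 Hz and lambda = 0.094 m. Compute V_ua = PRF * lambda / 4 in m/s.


V_ua = 14858 * 0.094 / 4 = 349.2 m/s

349.2 m/s


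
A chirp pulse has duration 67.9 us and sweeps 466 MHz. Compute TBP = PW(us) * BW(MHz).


TBP = 67.9 * 466 = 31641.4

31641.4


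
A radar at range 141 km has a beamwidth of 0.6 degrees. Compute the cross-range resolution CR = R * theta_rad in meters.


BW_rad = 0.010471976
CR = 141000 * 0.010471976 = 1476.5 m

1476.5 m


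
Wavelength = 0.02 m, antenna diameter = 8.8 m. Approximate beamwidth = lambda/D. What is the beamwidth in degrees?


BW_rad = 0.02 / 8.8 = 0.002273
BW_deg = 0.13 degrees

0.13 degrees


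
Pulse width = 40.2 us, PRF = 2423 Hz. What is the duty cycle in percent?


DC = 40.2e-6 * 2423 * 100 = 9.74%

9.74%


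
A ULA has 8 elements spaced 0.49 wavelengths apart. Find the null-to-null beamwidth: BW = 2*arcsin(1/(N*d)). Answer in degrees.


1/(N*d) = 1/(8*0.49) = 0.255102
BW = 2*arcsin(0.255102) = 29.6 degrees

29.6 degrees


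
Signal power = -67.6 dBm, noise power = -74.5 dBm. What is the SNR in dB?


SNR = -67.6 - (-74.5) = 6.9 dB

6.9 dB


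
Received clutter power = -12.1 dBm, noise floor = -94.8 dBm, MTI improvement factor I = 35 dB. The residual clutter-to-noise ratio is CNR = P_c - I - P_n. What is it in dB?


CNR = -12.1 - 35 - (-94.8) = 47.7 dB

47.7 dB


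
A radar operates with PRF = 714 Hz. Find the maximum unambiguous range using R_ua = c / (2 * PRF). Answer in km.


R_ua = 3e8 / (2 * 714) = 210084.0 m = 210.1 km

210.1 km


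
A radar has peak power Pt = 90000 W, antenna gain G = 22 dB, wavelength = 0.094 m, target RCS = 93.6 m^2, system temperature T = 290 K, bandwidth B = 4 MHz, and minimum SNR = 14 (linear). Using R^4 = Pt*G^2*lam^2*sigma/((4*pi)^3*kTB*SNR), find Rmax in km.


G_lin = 10^(22/10) = 158.489319
R^4 = 90000 * 158.489319^2 * 0.094^2 * 93.6 / ((4*pi)^3 * 1.38e-23 * 290 * 4000000.0 * 14)
R^4 = 4.20416e18 m^4
R_max = (4.20416e18)^(1/4) = 45281.4 m = 45.3 km

45.3 km


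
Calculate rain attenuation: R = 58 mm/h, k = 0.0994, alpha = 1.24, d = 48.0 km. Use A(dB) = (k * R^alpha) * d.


gamma = 0.0994 * 58^1.24 = 15.276965 dB/km
A = 15.276965 * 48.0 = 733.29 dB

733.29 dB


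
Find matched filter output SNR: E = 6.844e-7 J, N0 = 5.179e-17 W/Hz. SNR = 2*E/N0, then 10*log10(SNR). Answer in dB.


SNR_lin = 2 * 6.844e-7 / 5.179e-17 = 2.643e10
SNR_dB = 10*log10(2.643e10) = 104.2 dB

104.2 dB


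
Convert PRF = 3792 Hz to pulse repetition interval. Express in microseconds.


PRI = 1/3792 = 0.0002637131 s = 263.7 us

263.7 us


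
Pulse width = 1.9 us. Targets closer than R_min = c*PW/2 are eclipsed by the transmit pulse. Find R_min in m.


R_min = 3e8 * 1.9e-6 / 2 = 285.0 m

285.0 m


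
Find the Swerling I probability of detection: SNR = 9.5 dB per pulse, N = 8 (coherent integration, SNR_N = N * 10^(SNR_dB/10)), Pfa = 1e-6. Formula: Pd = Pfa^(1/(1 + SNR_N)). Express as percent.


SNR_lin = 10^(9.5/10) = 8.91251
SNR_N = 8 * 8.91251 = 71.30008
1/(1 + SNR_N) = 1/72.30008 = 0.0138312
Pd = (1e-6)^0.0138312 = 0.82606
Pd = 82.6%

82.6%


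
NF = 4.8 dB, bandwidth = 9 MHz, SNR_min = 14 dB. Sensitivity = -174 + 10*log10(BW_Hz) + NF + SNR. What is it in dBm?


10*log10(9000000.0) = 69.54
S = -174 + 69.54 + 4.8 + 14 = -85.7 dBm

-85.7 dBm


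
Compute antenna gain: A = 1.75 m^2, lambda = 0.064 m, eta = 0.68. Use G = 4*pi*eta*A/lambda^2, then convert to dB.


G_linear = 4*pi*0.68*1.75/0.064^2 = 3650.87
G_dB = 10*log10(3650.87) = 35.6 dB

35.6 dB


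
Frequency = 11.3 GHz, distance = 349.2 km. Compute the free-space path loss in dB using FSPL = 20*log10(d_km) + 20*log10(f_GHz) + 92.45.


20*log10(349.2) = 50.86
20*log10(11.3) = 21.06
FSPL = 164.4 dB

164.4 dB


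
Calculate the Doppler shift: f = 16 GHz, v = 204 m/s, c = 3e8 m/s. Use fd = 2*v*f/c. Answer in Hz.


fd = 2 * 204 * 16000000000.0 / 3e8 = 21760.0 Hz

21760.0 Hz


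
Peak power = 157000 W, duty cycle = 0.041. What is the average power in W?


P_avg = 157000 * 0.041 = 6437.0 W

6437.0 W


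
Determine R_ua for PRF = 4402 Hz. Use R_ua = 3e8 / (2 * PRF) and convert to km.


R_ua = 3e8 / (2 * 4402) = 34075.4 m = 34.1 km

34.1 km


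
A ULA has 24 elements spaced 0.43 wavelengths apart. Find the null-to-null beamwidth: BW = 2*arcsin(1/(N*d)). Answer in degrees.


1/(N*d) = 1/(24*0.43) = 0.096899
BW = 2*arcsin(0.096899) = 11.1 degrees

11.1 degrees


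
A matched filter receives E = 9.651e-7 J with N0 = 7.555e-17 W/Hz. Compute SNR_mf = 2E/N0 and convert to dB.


SNR_lin = 2 * 9.651e-7 / 7.555e-17 = 2.555e10
SNR_dB = 10*log10(2.555e10) = 104.1 dB

104.1 dB


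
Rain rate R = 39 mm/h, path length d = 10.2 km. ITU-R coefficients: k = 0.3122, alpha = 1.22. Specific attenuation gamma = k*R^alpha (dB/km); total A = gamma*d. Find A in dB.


gamma = 0.3122 * 39^1.22 = 27.260368 dB/km
A = 27.260368 * 10.2 = 278.06 dB

278.06 dB


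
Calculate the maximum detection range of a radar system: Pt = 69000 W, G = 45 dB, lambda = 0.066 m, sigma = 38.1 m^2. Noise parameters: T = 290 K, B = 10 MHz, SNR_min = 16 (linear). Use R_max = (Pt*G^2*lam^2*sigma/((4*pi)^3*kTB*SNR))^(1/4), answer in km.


G_lin = 10^(45/10) = 31622.776602
R^4 = 69000 * 31622.776602^2 * 0.066^2 * 38.1 / ((4*pi)^3 * 1.38e-23 * 290 * 10000000.0 * 16)
R^4 = 9.01229e21 m^4
R_max = (9.01229e21)^(1/4) = 308112.1 m = 308.1 km

308.1 km


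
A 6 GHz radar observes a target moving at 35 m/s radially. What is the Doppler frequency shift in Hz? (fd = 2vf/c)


fd = 2 * 35 * 6000000000.0 / 3e8 = 1400.0 Hz

1400.0 Hz


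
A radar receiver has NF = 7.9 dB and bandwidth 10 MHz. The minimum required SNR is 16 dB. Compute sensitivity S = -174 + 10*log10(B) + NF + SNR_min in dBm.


10*log10(10000000.0) = 70.0
S = -174 + 70.0 + 7.9 + 16 = -80.1 dBm

-80.1 dBm


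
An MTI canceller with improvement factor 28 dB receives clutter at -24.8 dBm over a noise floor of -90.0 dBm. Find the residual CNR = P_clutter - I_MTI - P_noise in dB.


CNR = -24.8 - 28 - (-90.0) = 37.2 dB

37.2 dB


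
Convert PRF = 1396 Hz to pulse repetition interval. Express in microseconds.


PRI = 1/1396 = 0.0007163324 s = 716.3 us

716.3 us


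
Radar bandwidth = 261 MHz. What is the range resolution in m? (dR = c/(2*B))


dR = 3e8 / (2 * 261000000.0) = 0.57 m

0.57 m


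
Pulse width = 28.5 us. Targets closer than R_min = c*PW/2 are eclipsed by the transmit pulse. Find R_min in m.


R_min = 3e8 * 28.5e-6 / 2 = 4275.0 m

4275.0 m


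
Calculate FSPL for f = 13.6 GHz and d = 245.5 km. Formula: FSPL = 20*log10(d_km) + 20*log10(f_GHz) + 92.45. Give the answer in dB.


20*log10(245.5) = 47.8
20*log10(13.6) = 22.67
FSPL = 162.9 dB

162.9 dB


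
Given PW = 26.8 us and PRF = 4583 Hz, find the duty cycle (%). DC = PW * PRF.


DC = 26.8e-6 * 4583 * 100 = 12.28%

12.28%


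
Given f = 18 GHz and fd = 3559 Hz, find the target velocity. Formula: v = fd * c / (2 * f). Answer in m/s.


v = 3559 * 3e8 / (2 * 18000000000.0) = 29.7 m/s

29.7 m/s


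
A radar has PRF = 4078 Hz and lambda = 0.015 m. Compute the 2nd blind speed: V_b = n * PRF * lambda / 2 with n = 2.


V_blind = 2 * 4078 * 0.015 / 2 = 61.2 m/s

61.2 m/s


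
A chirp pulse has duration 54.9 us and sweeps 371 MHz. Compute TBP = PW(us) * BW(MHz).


TBP = 54.9 * 371 = 20367.9

20367.9


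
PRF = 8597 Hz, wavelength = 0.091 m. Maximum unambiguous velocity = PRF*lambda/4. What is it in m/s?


V_ua = 8597 * 0.091 / 4 = 195.6 m/s

195.6 m/s


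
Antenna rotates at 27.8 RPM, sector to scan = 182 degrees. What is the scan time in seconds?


t = 182 / (27.8 * 360) * 60 = 1.09 s

1.09 s


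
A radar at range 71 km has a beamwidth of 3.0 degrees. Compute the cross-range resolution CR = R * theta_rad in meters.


BW_rad = 0.052359878
CR = 71000 * 0.052359878 = 3717.6 m

3717.6 m


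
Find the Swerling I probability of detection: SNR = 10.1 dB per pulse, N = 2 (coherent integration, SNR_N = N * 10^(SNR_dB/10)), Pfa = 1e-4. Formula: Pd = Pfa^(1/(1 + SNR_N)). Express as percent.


SNR_lin = 10^(10.1/10) = 10.23293
SNR_N = 2 * 10.23293 = 20.46586
1/(1 + SNR_N) = 1/21.46586 = 0.0465856
Pd = (1e-4)^0.0465856 = 0.65111
Pd = 65.1%

65.1%


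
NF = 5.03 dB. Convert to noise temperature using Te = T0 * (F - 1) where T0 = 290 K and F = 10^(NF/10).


NF_lin = 10^(5.03/10) = 3.184198
Te = 290 * (3.184198 - 1) = 633.4 K

633.4 K


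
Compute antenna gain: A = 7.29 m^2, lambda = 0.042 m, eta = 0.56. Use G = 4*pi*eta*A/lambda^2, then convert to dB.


G_linear = 4*pi*0.56*7.29/0.042^2 = 29082.17
G_dB = 10*log10(29082.17) = 44.6 dB

44.6 dB


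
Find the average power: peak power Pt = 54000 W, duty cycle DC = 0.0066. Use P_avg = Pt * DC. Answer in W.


P_avg = 54000 * 0.0066 = 356.4 W

356.4 W


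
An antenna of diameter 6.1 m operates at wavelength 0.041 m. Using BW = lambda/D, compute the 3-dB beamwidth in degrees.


BW_rad = 0.041 / 6.1 = 0.006721
BW_deg = 0.39 degrees

0.39 degrees


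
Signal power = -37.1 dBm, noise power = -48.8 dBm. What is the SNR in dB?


SNR = -37.1 - (-48.8) = 11.7 dB

11.7 dB


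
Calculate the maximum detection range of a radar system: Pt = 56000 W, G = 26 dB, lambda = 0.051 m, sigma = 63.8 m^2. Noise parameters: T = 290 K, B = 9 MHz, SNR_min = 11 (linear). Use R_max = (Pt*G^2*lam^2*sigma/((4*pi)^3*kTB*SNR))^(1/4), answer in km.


G_lin = 10^(26/10) = 398.107171
R^4 = 56000 * 398.107171^2 * 0.051^2 * 63.8 / ((4*pi)^3 * 1.38e-23 * 290 * 9000000.0 * 11)
R^4 = 1.8733e18 m^4
R_max = (1.8733e18)^(1/4) = 36995.7 m = 37.0 km

37.0 km


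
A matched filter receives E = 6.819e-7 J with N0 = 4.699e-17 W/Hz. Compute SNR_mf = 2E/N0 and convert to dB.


SNR_lin = 2 * 6.819e-7 / 4.699e-17 = 2.902e10
SNR_dB = 10*log10(2.902e10) = 104.6 dB

104.6 dB


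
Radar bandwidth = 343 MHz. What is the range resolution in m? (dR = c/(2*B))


dR = 3e8 / (2 * 343000000.0) = 0.44 m

0.44 m


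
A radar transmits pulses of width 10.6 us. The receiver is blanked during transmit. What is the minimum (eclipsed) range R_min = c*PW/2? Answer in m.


R_min = 3e8 * 10.6e-6 / 2 = 1590.0 m

1590.0 m


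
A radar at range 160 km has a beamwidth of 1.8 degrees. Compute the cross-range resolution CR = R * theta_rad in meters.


BW_rad = 0.031415927
CR = 160000 * 0.031415927 = 5026.5 m

5026.5 m


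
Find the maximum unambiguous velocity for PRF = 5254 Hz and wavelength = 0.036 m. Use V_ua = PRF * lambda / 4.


V_ua = 5254 * 0.036 / 4 = 47.3 m/s

47.3 m/s


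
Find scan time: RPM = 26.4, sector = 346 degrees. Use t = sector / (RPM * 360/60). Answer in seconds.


t = 346 / (26.4 * 360) * 60 = 2.18 s

2.18 s


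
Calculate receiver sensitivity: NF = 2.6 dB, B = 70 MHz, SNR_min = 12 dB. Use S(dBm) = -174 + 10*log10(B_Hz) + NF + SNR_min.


10*log10(70000000.0) = 78.45
S = -174 + 78.45 + 2.6 + 12 = -80.9 dBm

-80.9 dBm


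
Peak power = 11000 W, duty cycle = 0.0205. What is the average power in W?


P_avg = 11000 * 0.0205 = 225.5 W

225.5 W


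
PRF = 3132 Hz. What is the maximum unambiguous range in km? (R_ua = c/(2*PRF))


R_ua = 3e8 / (2 * 3132) = 47892.7 m = 47.9 km

47.9 km


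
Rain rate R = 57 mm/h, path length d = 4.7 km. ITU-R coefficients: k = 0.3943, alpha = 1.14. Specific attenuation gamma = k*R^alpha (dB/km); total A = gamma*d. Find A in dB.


gamma = 0.3943 * 57^1.14 = 39.584404 dB/km
A = 39.584404 * 4.7 = 186.05 dB

186.05 dB


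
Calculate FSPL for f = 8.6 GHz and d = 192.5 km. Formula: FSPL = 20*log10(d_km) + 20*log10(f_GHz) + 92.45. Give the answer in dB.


20*log10(192.5) = 45.69
20*log10(8.6) = 18.69
FSPL = 156.8 dB

156.8 dB


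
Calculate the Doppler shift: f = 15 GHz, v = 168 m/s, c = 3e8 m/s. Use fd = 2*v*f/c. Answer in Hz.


fd = 2 * 168 * 15000000000.0 / 3e8 = 16800.0 Hz

16800.0 Hz


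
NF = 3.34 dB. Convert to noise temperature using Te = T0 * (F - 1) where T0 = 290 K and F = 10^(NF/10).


NF_lin = 10^(3.34/10) = 2.157744
Te = 290 * (2.157744 - 1) = 335.7 K

335.7 K


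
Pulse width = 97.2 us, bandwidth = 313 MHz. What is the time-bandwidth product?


TBP = 97.2 * 313 = 30423.6

30423.6


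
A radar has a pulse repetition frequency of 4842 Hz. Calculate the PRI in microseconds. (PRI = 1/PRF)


PRI = 1/4842 = 0.0002065262 s = 206.5 us

206.5 us


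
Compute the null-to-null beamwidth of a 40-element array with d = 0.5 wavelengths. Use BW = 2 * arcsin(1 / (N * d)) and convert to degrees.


1/(N*d) = 1/(40*0.5) = 0.05
BW = 2*arcsin(0.05) = 5.7 degrees

5.7 degrees


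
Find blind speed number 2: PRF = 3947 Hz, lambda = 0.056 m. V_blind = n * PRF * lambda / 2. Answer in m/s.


V_blind = 2 * 3947 * 0.056 / 2 = 221.0 m/s

221.0 m/s


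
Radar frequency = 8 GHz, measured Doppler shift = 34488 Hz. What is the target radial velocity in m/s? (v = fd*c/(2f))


v = 34488 * 3e8 / (2 * 8000000000.0) = 646.7 m/s

646.7 m/s


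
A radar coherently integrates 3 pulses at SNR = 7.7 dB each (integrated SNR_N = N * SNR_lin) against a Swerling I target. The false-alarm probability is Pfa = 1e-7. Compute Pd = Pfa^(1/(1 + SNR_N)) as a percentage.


SNR_lin = 10^(7.7/10) = 5.88844
SNR_N = 3 * 5.88844 = 17.66532
1/(1 + SNR_N) = 1/18.66532 = 0.0535753
Pd = (1e-7)^0.0535753 = 0.42167
Pd = 42.2%

42.2%


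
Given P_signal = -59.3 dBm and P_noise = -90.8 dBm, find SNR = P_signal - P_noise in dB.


SNR = -59.3 - (-90.8) = 31.5 dB

31.5 dB


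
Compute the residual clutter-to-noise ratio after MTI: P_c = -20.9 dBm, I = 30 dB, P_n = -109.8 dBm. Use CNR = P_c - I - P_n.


CNR = -20.9 - 30 - (-109.8) = 58.9 dB

58.9 dB


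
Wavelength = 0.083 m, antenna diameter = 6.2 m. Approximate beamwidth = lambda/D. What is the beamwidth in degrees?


BW_rad = 0.083 / 6.2 = 0.013387
BW_deg = 0.77 degrees

0.77 degrees


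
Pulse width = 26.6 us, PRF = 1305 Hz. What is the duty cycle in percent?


DC = 26.6e-6 * 1305 * 100 = 3.47%

3.47%


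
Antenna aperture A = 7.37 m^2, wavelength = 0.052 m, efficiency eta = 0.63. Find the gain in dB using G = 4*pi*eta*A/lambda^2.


G_linear = 4*pi*0.63*7.37/0.052^2 = 21578.0
G_dB = 10*log10(21578.0) = 43.3 dB

43.3 dB


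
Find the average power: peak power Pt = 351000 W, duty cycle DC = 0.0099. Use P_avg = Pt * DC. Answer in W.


P_avg = 351000 * 0.0099 = 3474.9 W

3474.9 W


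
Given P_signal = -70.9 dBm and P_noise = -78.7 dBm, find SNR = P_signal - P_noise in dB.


SNR = -70.9 - (-78.7) = 7.8 dB

7.8 dB


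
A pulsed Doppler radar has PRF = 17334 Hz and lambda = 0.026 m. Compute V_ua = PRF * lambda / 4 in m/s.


V_ua = 17334 * 0.026 / 4 = 112.7 m/s

112.7 m/s


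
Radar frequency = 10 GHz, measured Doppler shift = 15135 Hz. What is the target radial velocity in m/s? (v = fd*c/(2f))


v = 15135 * 3e8 / (2 * 10000000000.0) = 227.0 m/s

227.0 m/s


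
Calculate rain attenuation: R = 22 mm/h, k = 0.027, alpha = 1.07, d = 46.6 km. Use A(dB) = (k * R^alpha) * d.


gamma = 0.027 * 22^1.07 = 0.73749 dB/km
A = 0.73749 * 46.6 = 34.37 dB

34.37 dB


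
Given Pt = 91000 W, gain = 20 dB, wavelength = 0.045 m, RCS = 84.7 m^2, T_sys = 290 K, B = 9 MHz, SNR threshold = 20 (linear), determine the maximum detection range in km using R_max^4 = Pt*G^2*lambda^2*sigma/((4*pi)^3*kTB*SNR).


G_lin = 10^(20/10) = 100.0
R^4 = 91000 * 100.0^2 * 0.045^2 * 84.7 / ((4*pi)^3 * 1.38e-23 * 290 * 9000000.0 * 20)
R^4 = 1.09187e17 m^4
R_max = (1.09187e17)^(1/4) = 18177.9 m = 18.2 km

18.2 km


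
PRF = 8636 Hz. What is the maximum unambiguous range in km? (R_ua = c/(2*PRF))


R_ua = 3e8 / (2 * 8636) = 17369.2 m = 17.4 km

17.4 km


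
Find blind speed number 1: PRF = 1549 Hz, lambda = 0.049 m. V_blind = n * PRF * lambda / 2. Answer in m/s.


V_blind = 1 * 1549 * 0.049 / 2 = 38.0 m/s

38.0 m/s


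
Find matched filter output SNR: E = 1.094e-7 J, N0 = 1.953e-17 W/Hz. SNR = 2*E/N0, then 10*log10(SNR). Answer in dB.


SNR_lin = 2 * 1.094e-7 / 1.953e-17 = 1.12e10
SNR_dB = 10*log10(1.12e10) = 100.5 dB

100.5 dB


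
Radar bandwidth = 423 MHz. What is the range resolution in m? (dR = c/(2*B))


dR = 3e8 / (2 * 423000000.0) = 0.35 m

0.35 m


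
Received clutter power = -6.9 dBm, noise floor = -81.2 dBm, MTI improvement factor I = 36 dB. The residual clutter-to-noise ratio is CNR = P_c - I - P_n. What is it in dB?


CNR = -6.9 - 36 - (-81.2) = 38.3 dB

38.3 dB


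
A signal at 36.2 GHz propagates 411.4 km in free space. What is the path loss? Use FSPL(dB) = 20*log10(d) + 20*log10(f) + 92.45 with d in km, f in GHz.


20*log10(411.4) = 52.29
20*log10(36.2) = 31.17
FSPL = 175.9 dB

175.9 dB


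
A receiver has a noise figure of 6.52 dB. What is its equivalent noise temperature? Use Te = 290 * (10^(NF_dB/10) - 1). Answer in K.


NF_lin = 10^(6.52/10) = 4.487454
Te = 290 * (4.487454 - 1) = 1011.4 K

1011.4 K


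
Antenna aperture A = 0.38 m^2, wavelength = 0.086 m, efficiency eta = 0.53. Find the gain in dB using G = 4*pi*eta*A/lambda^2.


G_linear = 4*pi*0.53*0.38/0.086^2 = 342.19
G_dB = 10*log10(342.19) = 25.3 dB

25.3 dB


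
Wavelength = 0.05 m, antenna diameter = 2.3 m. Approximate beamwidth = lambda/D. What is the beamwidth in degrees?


BW_rad = 0.05 / 2.3 = 0.021739
BW_deg = 1.25 degrees

1.25 degrees


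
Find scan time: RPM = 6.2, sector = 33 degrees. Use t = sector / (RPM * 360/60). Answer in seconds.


t = 33 / (6.2 * 360) * 60 = 0.89 s

0.89 s


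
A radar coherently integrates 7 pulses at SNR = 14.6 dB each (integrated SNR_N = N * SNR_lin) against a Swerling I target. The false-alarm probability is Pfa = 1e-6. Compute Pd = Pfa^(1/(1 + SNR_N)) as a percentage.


SNR_lin = 10^(14.6/10) = 28.84032
SNR_N = 7 * 28.84032 = 201.88224
1/(1 + SNR_N) = 1/202.88224 = 0.004929
Pd = (1e-6)^0.004929 = 0.93417
Pd = 93.4%

93.4%


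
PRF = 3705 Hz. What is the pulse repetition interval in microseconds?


PRI = 1/3705 = 0.0002699055 s = 269.9 us

269.9 us


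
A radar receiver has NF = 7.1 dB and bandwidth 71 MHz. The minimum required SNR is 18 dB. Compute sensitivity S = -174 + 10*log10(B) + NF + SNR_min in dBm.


10*log10(71000000.0) = 78.51
S = -174 + 78.51 + 7.1 + 18 = -70.4 dBm

-70.4 dBm


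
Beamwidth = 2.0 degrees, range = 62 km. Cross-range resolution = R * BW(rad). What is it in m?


BW_rad = 0.034906585
CR = 62000 * 0.034906585 = 2164.2 m

2164.2 m


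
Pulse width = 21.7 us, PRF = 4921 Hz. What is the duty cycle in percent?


DC = 21.7e-6 * 4921 * 100 = 10.68%

10.68%


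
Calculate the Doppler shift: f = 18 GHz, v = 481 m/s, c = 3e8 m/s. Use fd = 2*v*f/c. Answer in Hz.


fd = 2 * 481 * 18000000000.0 / 3e8 = 57720.0 Hz

57720.0 Hz


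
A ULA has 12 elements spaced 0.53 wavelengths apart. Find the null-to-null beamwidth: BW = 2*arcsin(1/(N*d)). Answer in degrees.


1/(N*d) = 1/(12*0.53) = 0.157233
BW = 2*arcsin(0.157233) = 18.1 degrees

18.1 degrees


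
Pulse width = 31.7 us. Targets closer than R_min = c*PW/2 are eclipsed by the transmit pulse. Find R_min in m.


R_min = 3e8 * 31.7e-6 / 2 = 4755.0 m

4755.0 m


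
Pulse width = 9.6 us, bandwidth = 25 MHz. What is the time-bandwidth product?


TBP = 9.6 * 25 = 240.0

240.0


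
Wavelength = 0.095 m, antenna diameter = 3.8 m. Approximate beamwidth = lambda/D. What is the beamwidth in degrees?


BW_rad = 0.095 / 3.8 = 0.025
BW_deg = 1.43 degrees

1.43 degrees


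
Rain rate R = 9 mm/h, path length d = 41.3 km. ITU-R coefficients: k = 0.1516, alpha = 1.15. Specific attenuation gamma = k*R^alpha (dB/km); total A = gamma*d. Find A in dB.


gamma = 0.1516 * 9^1.15 = 1.897047 dB/km
A = 1.897047 * 41.3 = 78.35 dB

78.35 dB


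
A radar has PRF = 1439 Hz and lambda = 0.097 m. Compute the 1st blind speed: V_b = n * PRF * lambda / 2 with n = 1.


V_blind = 1 * 1439 * 0.097 / 2 = 69.8 m/s

69.8 m/s


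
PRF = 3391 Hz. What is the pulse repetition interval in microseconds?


PRI = 1/3391 = 0.0002948983 s = 294.9 us

294.9 us


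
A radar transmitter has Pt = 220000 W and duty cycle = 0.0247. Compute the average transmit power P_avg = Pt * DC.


P_avg = 220000 * 0.0247 = 5434.0 W

5434.0 W


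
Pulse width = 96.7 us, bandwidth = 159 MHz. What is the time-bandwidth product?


TBP = 96.7 * 159 = 15375.3

15375.3


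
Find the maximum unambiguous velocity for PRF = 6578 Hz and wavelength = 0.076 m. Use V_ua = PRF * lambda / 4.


V_ua = 6578 * 0.076 / 4 = 125.0 m/s

125.0 m/s


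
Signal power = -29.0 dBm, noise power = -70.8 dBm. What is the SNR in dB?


SNR = -29.0 - (-70.8) = 41.8 dB

41.8 dB


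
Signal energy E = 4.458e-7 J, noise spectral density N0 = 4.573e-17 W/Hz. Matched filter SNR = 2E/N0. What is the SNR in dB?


SNR_lin = 2 * 4.458e-7 / 4.573e-17 = 1.95e10
SNR_dB = 10*log10(1.95e10) = 102.9 dB

102.9 dB


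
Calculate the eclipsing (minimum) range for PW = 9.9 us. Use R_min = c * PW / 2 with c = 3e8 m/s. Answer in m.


R_min = 3e8 * 9.9e-6 / 2 = 1485.0 m

1485.0 m


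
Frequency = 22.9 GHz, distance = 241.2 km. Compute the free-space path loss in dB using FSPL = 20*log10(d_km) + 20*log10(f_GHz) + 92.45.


20*log10(241.2) = 47.65
20*log10(22.9) = 27.2
FSPL = 167.3 dB

167.3 dB


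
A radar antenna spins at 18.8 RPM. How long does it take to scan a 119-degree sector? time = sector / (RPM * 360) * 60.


t = 119 / (18.8 * 360) * 60 = 1.05 s

1.05 s


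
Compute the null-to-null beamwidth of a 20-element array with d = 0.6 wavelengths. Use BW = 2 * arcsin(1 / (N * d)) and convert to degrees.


1/(N*d) = 1/(20*0.6) = 0.083333
BW = 2*arcsin(0.083333) = 9.6 degrees

9.6 degrees


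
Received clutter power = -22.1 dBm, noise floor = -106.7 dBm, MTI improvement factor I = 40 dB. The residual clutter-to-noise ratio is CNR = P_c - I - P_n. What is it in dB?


CNR = -22.1 - 40 - (-106.7) = 44.6 dB

44.6 dB


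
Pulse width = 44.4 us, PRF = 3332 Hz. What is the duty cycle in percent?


DC = 44.4e-6 * 3332 * 100 = 14.79%

14.79%


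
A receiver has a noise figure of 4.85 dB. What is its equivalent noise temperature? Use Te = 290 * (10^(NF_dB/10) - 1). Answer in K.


NF_lin = 10^(4.85/10) = 3.054921
Te = 290 * (3.054921 - 1) = 595.9 K

595.9 K


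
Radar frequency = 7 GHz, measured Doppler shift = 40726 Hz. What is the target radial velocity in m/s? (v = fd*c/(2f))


v = 40726 * 3e8 / (2 * 7000000000.0) = 872.7 m/s

872.7 m/s


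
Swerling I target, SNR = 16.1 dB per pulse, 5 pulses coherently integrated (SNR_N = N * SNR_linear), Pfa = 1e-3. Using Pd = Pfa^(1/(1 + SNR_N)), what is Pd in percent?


SNR_lin = 10^(16.1/10) = 40.73803
SNR_N = 5 * 40.73803 = 203.69015
1/(1 + SNR_N) = 1/204.69015 = 0.0048854
Pd = (1e-3)^0.0048854 = 0.96682
Pd = 96.7%

96.7%


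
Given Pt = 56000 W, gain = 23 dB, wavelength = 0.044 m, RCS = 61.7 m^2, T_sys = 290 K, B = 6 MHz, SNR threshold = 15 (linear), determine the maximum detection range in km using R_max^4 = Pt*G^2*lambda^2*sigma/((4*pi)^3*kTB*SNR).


G_lin = 10^(23/10) = 199.526231
R^4 = 56000 * 199.526231^2 * 0.044^2 * 61.7 / ((4*pi)^3 * 1.38e-23 * 290 * 6000000.0 * 15)
R^4 = 3.72588e17 m^4
R_max = (3.72588e17)^(1/4) = 24706.3 m = 24.7 km

24.7 km


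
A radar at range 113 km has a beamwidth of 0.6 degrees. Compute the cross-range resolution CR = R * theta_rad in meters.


BW_rad = 0.010471976
CR = 113000 * 0.010471976 = 1183.3 m

1183.3 m


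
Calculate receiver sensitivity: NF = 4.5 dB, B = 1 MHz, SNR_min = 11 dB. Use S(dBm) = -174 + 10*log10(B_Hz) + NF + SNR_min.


10*log10(1000000.0) = 60.0
S = -174 + 60.0 + 4.5 + 11 = -98.5 dBm

-98.5 dBm


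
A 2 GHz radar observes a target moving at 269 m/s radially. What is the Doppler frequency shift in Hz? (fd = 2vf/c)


fd = 2 * 269 * 2000000000.0 / 3e8 = 3586.7 Hz

3586.7 Hz


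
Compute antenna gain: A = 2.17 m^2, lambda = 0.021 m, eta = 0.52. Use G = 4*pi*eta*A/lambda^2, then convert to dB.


G_linear = 4*pi*0.52*2.17/0.021^2 = 32153.95
G_dB = 10*log10(32153.95) = 45.1 dB

45.1 dB


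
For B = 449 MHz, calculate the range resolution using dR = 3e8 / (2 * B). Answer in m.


dR = 3e8 / (2 * 449000000.0) = 0.33 m

0.33 m


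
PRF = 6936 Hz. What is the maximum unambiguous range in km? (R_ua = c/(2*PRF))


R_ua = 3e8 / (2 * 6936) = 21626.3 m = 21.6 km

21.6 km


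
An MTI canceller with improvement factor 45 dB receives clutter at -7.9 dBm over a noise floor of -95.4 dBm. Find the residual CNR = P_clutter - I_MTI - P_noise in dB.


CNR = -7.9 - 45 - (-95.4) = 42.5 dB

42.5 dB


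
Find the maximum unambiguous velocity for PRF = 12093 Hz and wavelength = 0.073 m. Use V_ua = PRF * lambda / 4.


V_ua = 12093 * 0.073 / 4 = 220.7 m/s

220.7 m/s


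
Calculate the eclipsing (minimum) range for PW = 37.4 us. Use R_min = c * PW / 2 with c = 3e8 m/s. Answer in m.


R_min = 3e8 * 37.4e-6 / 2 = 5610.0 m

5610.0 m


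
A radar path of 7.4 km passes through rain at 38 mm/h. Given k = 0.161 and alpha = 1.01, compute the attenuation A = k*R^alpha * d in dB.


gamma = 0.161 * 38^1.01 = 6.344645 dB/km
A = 6.344645 * 7.4 = 46.95 dB

46.95 dB


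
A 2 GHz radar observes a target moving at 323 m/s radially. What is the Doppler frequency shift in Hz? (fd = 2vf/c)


fd = 2 * 323 * 2000000000.0 / 3e8 = 4306.7 Hz

4306.7 Hz


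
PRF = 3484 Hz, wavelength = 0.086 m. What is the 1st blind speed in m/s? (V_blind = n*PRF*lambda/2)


V_blind = 1 * 3484 * 0.086 / 2 = 149.8 m/s

149.8 m/s


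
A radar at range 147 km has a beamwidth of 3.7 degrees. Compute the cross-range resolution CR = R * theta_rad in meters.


BW_rad = 0.064577182
CR = 147000 * 0.064577182 = 9492.8 m

9492.8 m


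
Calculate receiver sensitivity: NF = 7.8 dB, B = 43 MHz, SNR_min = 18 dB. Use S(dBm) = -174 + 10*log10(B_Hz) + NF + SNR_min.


10*log10(43000000.0) = 76.33
S = -174 + 76.33 + 7.8 + 18 = -71.9 dBm

-71.9 dBm


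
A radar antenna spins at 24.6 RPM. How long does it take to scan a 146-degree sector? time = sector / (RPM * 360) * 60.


t = 146 / (24.6 * 360) * 60 = 0.99 s

0.99 s


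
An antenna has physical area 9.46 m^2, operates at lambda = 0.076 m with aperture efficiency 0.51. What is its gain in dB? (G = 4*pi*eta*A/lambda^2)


G_linear = 4*pi*0.51*9.46/0.076^2 = 10496.49
G_dB = 10*log10(10496.49) = 40.2 dB

40.2 dB


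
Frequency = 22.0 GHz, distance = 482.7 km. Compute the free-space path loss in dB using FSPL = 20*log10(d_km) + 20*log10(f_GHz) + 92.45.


20*log10(482.7) = 53.67
20*log10(22.0) = 26.85
FSPL = 173.0 dB

173.0 dB


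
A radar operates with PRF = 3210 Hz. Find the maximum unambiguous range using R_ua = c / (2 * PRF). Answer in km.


R_ua = 3e8 / (2 * 3210) = 46729.0 m = 46.7 km

46.7 km


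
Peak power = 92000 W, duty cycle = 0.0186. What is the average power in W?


P_avg = 92000 * 0.0186 = 1711.2 W

1711.2 W


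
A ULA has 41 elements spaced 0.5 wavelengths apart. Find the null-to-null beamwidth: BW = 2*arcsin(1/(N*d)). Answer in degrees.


1/(N*d) = 1/(41*0.5) = 0.04878
BW = 2*arcsin(0.04878) = 5.6 degrees

5.6 degrees


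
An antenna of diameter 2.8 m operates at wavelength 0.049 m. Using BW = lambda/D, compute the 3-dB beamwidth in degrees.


BW_rad = 0.049 / 2.8 = 0.0175
BW_deg = 1.0 degrees

1.0 degrees


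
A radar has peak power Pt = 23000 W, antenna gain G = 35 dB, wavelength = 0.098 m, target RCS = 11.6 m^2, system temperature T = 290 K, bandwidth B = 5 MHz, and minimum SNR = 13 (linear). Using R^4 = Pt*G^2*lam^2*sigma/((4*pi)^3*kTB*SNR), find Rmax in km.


G_lin = 10^(35/10) = 3162.27766
R^4 = 23000 * 3162.27766^2 * 0.098^2 * 11.6 / ((4*pi)^3 * 1.38e-23 * 290 * 5000000.0 * 13)
R^4 = 4.96384e19 m^4
R_max = (4.96384e19)^(1/4) = 83937.2 m = 83.9 km

83.9 km


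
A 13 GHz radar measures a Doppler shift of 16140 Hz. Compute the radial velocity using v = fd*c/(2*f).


v = 16140 * 3e8 / (2 * 13000000000.0) = 186.2 m/s

186.2 m/s


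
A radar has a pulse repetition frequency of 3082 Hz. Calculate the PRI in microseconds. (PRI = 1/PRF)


PRI = 1/3082 = 0.0003244646 s = 324.5 us

324.5 us


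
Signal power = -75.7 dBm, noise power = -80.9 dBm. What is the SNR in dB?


SNR = -75.7 - (-80.9) = 5.2 dB

5.2 dB


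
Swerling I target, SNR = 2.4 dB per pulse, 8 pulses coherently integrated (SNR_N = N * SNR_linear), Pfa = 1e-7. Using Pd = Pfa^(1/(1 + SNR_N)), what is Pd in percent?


SNR_lin = 10^(2.4/10) = 1.7378
SNR_N = 8 * 1.7378 = 13.9024
1/(1 + SNR_N) = 1/14.9024 = 0.0671033
Pd = (1e-7)^0.0671033 = 0.33906
Pd = 33.9%

33.9%


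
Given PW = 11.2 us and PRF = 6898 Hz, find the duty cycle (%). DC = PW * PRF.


DC = 11.2e-6 * 6898 * 100 = 7.73%

7.73%


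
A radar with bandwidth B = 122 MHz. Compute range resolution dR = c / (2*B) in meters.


dR = 3e8 / (2 * 122000000.0) = 1.23 m

1.23 m


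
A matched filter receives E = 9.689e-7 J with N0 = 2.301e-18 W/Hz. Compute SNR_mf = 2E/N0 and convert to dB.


SNR_lin = 2 * 9.689e-7 / 2.301e-18 = 8.422e11
SNR_dB = 10*log10(8.422e11) = 119.3 dB

119.3 dB


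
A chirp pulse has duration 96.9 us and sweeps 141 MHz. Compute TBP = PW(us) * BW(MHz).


TBP = 96.9 * 141 = 13662.9

13662.9


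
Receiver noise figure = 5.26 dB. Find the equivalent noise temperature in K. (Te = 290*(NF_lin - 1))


NF_lin = 10^(5.26/10) = 3.357376
Te = 290 * (3.357376 - 1) = 683.6 K

683.6 K


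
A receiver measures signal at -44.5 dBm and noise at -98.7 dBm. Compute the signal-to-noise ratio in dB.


SNR = -44.5 - (-98.7) = 54.2 dB

54.2 dB


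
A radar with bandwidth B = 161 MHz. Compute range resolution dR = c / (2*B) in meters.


dR = 3e8 / (2 * 161000000.0) = 0.93 m

0.93 m


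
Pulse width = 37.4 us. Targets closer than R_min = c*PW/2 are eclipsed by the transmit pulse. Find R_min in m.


R_min = 3e8 * 37.4e-6 / 2 = 5610.0 m

5610.0 m


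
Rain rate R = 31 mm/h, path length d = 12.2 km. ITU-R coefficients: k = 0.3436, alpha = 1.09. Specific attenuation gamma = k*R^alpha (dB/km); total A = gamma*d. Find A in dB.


gamma = 0.3436 * 31^1.09 = 14.508997 dB/km
A = 14.508997 * 12.2 = 177.01 dB

177.01 dB


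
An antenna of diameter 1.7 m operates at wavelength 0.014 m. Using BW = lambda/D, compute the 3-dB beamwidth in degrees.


BW_rad = 0.014 / 1.7 = 0.008235
BW_deg = 0.47 degrees

0.47 degrees


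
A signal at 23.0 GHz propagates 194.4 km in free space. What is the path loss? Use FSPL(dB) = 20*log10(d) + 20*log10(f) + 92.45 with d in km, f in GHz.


20*log10(194.4) = 45.77
20*log10(23.0) = 27.23
FSPL = 165.5 dB

165.5 dB


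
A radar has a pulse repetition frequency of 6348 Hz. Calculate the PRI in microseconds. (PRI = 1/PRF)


PRI = 1/6348 = 0.0001575299 s = 157.5 us

157.5 us


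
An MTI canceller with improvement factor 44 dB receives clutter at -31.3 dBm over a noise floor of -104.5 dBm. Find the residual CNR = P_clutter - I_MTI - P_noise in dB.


CNR = -31.3 - 44 - (-104.5) = 29.2 dB

29.2 dB


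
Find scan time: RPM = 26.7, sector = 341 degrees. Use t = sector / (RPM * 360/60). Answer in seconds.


t = 341 / (26.7 * 360) * 60 = 2.13 s

2.13 s


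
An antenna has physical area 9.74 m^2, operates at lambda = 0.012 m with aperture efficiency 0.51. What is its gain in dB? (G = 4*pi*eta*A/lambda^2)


G_linear = 4*pi*0.51*9.74/0.012^2 = 433487.43
G_dB = 10*log10(433487.43) = 56.4 dB

56.4 dB


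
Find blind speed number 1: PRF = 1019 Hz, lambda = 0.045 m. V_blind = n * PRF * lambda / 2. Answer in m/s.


V_blind = 1 * 1019 * 0.045 / 2 = 22.9 m/s

22.9 m/s


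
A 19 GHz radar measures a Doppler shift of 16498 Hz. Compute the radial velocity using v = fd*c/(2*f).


v = 16498 * 3e8 / (2 * 19000000000.0) = 130.2 m/s

130.2 m/s


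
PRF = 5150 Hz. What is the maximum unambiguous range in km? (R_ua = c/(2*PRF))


R_ua = 3e8 / (2 * 5150) = 29126.2 m = 29.1 km

29.1 km


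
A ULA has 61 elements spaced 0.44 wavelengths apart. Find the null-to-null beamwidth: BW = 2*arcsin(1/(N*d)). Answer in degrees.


1/(N*d) = 1/(61*0.44) = 0.037258
BW = 2*arcsin(0.037258) = 4.3 degrees

4.3 degrees


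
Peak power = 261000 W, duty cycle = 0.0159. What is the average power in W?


P_avg = 261000 * 0.0159 = 4149.9 W

4149.9 W


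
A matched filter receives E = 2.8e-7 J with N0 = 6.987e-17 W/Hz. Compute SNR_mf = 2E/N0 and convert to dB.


SNR_lin = 2 * 2.8e-7 / 6.987e-17 = 8.015e9
SNR_dB = 10*log10(8.015e9) = 99.0 dB

99.0 dB


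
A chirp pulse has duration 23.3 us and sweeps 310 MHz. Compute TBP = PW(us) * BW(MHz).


TBP = 23.3 * 310 = 7223.0

7223.0


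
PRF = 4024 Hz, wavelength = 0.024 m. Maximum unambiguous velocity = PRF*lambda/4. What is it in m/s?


V_ua = 4024 * 0.024 / 4 = 24.1 m/s

24.1 m/s


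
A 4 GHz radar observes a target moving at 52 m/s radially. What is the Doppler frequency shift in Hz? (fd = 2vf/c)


fd = 2 * 52 * 4000000000.0 / 3e8 = 1386.7 Hz

1386.7 Hz


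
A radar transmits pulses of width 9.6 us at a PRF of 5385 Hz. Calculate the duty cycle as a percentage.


DC = 9.6e-6 * 5385 * 100 = 5.17%

5.17%


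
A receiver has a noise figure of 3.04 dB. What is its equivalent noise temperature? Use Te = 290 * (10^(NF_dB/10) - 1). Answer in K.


NF_lin = 10^(3.04/10) = 2.013724
Te = 290 * (2.013724 - 1) = 294.0 K

294.0 K


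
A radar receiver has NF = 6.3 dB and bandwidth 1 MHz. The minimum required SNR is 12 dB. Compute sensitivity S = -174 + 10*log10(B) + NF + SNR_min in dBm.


10*log10(1000000.0) = 60.0
S = -174 + 60.0 + 6.3 + 12 = -95.7 dBm

-95.7 dBm


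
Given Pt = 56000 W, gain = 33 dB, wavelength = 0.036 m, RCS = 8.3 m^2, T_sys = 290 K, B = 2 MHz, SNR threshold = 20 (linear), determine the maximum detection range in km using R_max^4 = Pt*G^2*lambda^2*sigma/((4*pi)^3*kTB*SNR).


G_lin = 10^(33/10) = 1995.262315
R^4 = 56000 * 1995.262315^2 * 0.036^2 * 8.3 / ((4*pi)^3 * 1.38e-23 * 290 * 2000000.0 * 20)
R^4 = 7.54926e18 m^4
R_max = (7.54926e18)^(1/4) = 52417.5 m = 52.4 km

52.4 km


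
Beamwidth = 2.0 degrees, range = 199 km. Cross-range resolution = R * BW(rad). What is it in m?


BW_rad = 0.034906585
CR = 199000 * 0.034906585 = 6946.4 m

6946.4 m


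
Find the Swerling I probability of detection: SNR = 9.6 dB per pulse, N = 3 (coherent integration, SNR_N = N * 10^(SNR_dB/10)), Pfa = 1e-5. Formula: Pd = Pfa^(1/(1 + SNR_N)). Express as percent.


SNR_lin = 10^(9.6/10) = 9.12011
SNR_N = 3 * 9.12011 = 27.36033
1/(1 + SNR_N) = 1/28.36033 = 0.0352605
Pd = (1e-5)^0.0352605 = 0.66634
Pd = 66.6%

66.6%


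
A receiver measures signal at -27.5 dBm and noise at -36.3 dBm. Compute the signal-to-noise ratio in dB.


SNR = -27.5 - (-36.3) = 8.8 dB

8.8 dB


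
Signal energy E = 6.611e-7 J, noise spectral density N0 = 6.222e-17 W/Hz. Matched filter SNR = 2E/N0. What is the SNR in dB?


SNR_lin = 2 * 6.611e-7 / 6.222e-17 = 2.125e10
SNR_dB = 10*log10(2.125e10) = 103.3 dB

103.3 dB


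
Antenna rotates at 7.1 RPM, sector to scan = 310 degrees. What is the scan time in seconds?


t = 310 / (7.1 * 360) * 60 = 7.28 s

7.28 s


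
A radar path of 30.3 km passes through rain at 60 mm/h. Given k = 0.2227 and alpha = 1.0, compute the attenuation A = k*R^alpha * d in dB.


gamma = 0.2227 * 60^1.0 = 13.362 dB/km
A = 13.362 * 30.3 = 404.87 dB

404.87 dB


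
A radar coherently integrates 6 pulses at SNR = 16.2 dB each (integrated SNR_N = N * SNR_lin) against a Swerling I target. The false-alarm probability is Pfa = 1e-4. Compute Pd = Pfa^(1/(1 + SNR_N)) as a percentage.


SNR_lin = 10^(16.2/10) = 41.68694
SNR_N = 6 * 41.68694 = 250.12164
1/(1 + SNR_N) = 1/251.12164 = 0.0039821
Pd = (1e-4)^0.0039821 = 0.96399
Pd = 96.4%

96.4%


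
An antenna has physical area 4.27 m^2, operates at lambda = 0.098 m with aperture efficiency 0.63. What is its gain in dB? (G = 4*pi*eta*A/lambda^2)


G_linear = 4*pi*0.63*4.27/0.098^2 = 3519.87
G_dB = 10*log10(3519.87) = 35.5 dB

35.5 dB


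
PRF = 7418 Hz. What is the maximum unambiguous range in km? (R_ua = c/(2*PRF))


R_ua = 3e8 / (2 * 7418) = 20221.1 m = 20.2 km

20.2 km


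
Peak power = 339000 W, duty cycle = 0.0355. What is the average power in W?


P_avg = 339000 * 0.0355 = 12034.5 W

12034.5 W


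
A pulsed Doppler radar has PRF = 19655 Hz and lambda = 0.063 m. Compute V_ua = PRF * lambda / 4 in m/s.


V_ua = 19655 * 0.063 / 4 = 309.6 m/s

309.6 m/s


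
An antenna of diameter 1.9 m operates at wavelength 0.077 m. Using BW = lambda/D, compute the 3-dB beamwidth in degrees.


BW_rad = 0.077 / 1.9 = 0.040526
BW_deg = 2.32 degrees

2.32 degrees


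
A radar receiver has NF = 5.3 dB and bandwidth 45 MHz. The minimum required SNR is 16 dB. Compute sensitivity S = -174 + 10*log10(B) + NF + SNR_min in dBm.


10*log10(45000000.0) = 76.53
S = -174 + 76.53 + 5.3 + 16 = -76.2 dBm

-76.2 dBm


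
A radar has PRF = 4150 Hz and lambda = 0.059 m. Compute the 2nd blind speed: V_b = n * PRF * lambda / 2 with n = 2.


V_blind = 2 * 4150 * 0.059 / 2 = 244.9 m/s

244.9 m/s


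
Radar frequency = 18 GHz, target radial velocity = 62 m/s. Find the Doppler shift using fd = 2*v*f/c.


fd = 2 * 62 * 18000000000.0 / 3e8 = 7440.0 Hz

7440.0 Hz


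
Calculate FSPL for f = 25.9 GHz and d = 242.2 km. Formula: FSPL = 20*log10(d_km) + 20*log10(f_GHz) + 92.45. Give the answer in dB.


20*log10(242.2) = 47.68
20*log10(25.9) = 28.27
FSPL = 168.4 dB

168.4 dB


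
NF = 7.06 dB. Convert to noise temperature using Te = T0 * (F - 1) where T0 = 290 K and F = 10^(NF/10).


NF_lin = 10^(7.06/10) = 5.081594
Te = 290 * (5.081594 - 1) = 1183.7 K

1183.7 K


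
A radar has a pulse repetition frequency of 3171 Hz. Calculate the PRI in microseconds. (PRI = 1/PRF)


PRI = 1/3171 = 0.0003153579 s = 315.4 us

315.4 us


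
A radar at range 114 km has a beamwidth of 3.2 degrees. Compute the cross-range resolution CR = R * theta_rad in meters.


BW_rad = 0.055850536
CR = 114000 * 0.055850536 = 6367.0 m

6367.0 m
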